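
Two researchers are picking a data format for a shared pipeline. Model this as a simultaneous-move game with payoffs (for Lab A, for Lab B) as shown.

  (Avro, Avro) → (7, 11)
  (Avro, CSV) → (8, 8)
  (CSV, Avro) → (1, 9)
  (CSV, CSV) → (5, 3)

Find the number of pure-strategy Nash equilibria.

1

Both Avro: Lab A gets 7 (best alternative 1); Lab B gets 11 (best alternative 8). Neither deviates — NE.
Both CSV is not a NE: Lab A would switch to Avro (8 > 5).
No other cell survives both best-response checks, so there is 1 pure NE.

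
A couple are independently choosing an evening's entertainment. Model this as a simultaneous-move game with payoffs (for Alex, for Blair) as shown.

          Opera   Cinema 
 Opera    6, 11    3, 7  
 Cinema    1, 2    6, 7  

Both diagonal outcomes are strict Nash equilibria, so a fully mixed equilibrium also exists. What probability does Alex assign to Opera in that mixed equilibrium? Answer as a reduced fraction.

Alex's mix p on Opera must make Blair indifferent between Opera and Cinema.
Blair's payoff from Opera: 11p + 2(1−p). From Cinema: 7p + 7(1−p).
Set equal: 4p = 5(1−p) → p = 5/9.

5/9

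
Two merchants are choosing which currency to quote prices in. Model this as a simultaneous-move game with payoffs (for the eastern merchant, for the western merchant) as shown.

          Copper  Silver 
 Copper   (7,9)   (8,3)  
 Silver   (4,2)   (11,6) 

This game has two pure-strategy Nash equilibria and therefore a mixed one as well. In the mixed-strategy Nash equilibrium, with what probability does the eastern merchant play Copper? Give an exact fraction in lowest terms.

The eastern merchant's mix p on Copper must make the western merchant indifferent between Copper and Silver.
The western merchant's payoff from Copper: 9p + 2(1−p). From Silver: 3p + 6(1−p).
Set equal: 6p = 4(1−p) → p = 4/10 = 2/5.

2/5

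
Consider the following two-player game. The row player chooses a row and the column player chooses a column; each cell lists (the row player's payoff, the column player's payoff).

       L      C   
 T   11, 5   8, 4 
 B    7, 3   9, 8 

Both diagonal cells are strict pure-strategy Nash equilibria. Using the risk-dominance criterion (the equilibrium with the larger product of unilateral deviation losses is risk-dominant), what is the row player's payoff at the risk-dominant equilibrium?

9

At (T, L): the row player loses 11 − 7 = 4 by deviating; the column player loses 5 − 4 = 1. Product = 4·1 = 4.
At (B, C): the row player loses 9 − 8 = 1 by deviating; the column player loses 8 − 3 = 5. Product = 1·5 = 5.
5 > 4, so (B, C) is risk-dominant. The row player's payoff there is 9.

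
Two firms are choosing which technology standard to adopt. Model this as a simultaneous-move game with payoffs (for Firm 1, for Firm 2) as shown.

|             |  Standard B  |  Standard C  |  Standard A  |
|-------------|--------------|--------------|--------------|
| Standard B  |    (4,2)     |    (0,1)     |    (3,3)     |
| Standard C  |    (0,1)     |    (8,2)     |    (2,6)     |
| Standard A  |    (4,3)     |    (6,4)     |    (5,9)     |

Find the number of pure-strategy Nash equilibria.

1

Both Standard A: Firm 1 gets 5 (best alternative 3); Firm 2 gets 9 (best alternative 4). Neither deviates — NE.
Both Standard B is not a NE: Firm 2 would switch to Standard A (3 > 2).
No other cell survives both best-response checks, so there is 1 pure NE.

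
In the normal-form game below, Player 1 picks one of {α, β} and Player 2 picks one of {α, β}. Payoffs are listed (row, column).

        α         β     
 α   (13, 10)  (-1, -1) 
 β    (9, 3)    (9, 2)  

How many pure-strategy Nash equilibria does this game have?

1

Both α: Player 1 gets 13 (best alternative 9); Player 2 gets 10 (best alternative -1). Neither deviates — NE.
Both β is not a NE: Player 2 would switch to α (3 > 2).
No other cell survives both best-response checks, so there is 1 pure NE.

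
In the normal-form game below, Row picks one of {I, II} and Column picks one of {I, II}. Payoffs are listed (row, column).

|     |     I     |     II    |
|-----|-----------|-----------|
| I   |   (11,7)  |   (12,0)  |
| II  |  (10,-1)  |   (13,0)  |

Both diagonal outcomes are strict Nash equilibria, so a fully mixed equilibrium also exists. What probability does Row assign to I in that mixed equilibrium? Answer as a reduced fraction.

Row's mix p on I must make Column indifferent between I and II.
Column's payoff from I: 7p + (-1)(1−p). From II: 0p + 0(1−p).
Set equal: 7p = 1(1−p) → p = 1/8.

1/8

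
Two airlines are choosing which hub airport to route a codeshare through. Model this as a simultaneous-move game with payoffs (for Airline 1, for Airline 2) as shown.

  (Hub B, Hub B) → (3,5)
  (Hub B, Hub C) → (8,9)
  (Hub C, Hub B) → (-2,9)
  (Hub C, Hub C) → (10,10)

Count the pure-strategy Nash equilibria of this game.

1

Both Hub C: Airline 1 gets 10 (best alternative 8); Airline 2 gets 10 (best alternative 9). Neither deviates — NE.
Both Hub B is not a NE: Airline 2 would switch to Hub C (9 > 5).
No other cell survives both best-response checks, so there is 1 pure NE.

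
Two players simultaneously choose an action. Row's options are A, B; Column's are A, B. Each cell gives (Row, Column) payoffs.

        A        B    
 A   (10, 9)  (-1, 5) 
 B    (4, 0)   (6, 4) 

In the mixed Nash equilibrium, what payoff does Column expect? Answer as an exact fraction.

Row mixes with probability p on A, chosen so Column is indifferent: 9p + 0(1−p) = 5p + 4(1−p) gives p = 1/2.
Column's expected payoff is 9·1/2 + 0·1/2 = 9/2.

9/2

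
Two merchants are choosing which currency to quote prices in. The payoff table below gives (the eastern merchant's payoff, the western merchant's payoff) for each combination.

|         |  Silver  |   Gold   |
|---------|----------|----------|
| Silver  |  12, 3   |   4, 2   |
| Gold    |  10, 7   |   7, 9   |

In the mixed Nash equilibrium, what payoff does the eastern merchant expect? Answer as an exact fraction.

The western merchant mixes with probability q on Silver, chosen so the eastern merchant is indifferent: 12q + 4(1−q) = 10q + 7(1−q) gives q = 3/5.
The eastern merchant's expected payoff (from either row, since indifferent) is 12·3/5 + 4·2/5 = 44/5.

44/5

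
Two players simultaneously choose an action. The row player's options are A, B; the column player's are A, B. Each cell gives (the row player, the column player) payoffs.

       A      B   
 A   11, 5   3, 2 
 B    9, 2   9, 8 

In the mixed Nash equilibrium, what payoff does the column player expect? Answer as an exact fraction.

The row player mixes with probability p on A, chosen so the column player is indifferent: 5p + 2(1−p) = 2p + 8(1−p) gives p = 2/3.
The column player's expected payoff is 5·2/3 + 2·1/3 = 4.

4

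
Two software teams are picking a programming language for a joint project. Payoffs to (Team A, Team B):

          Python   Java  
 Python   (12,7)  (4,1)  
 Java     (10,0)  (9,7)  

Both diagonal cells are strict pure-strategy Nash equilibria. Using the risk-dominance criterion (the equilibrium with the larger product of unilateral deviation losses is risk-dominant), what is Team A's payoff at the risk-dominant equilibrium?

At both Python: Team A loses 12 − 10 = 2 by deviating; Team B loses 7 − 1 = 6. Product = 2·6 = 12.
At both Java: Team A loses 9 − 4 = 5 by deviating; Team B loses 7 − 0 = 7. Product = 5·7 = 35.
35 > 12, so both Java is risk-dominant. Team A's payoff there is 9.

9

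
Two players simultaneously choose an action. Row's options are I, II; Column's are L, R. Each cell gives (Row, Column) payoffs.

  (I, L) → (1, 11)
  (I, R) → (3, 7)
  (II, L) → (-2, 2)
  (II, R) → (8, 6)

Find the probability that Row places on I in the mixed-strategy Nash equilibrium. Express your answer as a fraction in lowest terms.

Row's mix p on I must make Column indifferent between L and R.
Column's payoff from L: 11p + 2(1−p). From R: 7p + 6(1−p).
Set equal: 4p = 4(1−p) → p = 4/8 = 1/2.

1/2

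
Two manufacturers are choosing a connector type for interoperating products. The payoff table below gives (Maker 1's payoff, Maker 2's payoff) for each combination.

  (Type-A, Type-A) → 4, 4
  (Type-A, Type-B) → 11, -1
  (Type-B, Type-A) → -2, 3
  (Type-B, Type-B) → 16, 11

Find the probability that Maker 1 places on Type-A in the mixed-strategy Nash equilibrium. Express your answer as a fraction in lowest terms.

8/13

Maker 1's mix p on Type-A must make Maker 2 indifferent between Type-A and Type-B.
Maker 2's payoff from Type-A: 4p + 3(1−p). From Type-B: (-1)p + 11(1−p).
Set equal: 5p = 8(1−p) → p = 8/13.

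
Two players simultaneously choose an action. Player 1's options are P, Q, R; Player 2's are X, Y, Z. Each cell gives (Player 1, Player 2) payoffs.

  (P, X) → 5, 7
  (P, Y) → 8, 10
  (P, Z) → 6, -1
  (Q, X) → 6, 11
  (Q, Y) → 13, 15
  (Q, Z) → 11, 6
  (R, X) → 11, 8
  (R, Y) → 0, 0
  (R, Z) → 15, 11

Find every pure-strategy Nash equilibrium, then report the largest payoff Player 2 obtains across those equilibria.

15

(Q, Y) is a pure NE (Player 1: 13 ≥ 8; Player 2: 15 ≥ 11). Player 2 gets 15.
(R, Z) is a pure NE (Player 1: 15 ≥ 11; Player 2: 11 ≥ 8). Player 2 gets 11.
Every other cell has a profitable deviation for at least one player. Highest of {15, 11} is 15.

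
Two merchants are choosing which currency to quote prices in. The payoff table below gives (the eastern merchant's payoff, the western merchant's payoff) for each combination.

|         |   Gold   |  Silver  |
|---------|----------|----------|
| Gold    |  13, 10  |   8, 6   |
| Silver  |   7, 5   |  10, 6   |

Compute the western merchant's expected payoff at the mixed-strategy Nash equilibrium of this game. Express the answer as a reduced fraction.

The eastern merchant mixes with probability p on Gold, chosen so the western merchant is indifferent: 10p + 5(1−p) = 6p + 6(1−p) gives p = 1/5.
The western merchant's expected payoff is 10·1/5 + 5·4/5 = 6.

6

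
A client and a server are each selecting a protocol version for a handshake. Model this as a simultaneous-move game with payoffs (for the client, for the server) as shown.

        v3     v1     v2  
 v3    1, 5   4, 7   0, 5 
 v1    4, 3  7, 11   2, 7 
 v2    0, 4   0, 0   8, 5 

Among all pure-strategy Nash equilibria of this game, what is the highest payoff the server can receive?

Both v1 is a pure NE (the client: 7 ≥ 4; the server: 11 ≥ 7). The server gets 11.
Both v2 is a pure NE (the client: 8 ≥ 2; the server: 5 ≥ 4). The server gets 5.
Every other cell has a profitable deviation for at least one player. Highest of {11, 5} is 11.

11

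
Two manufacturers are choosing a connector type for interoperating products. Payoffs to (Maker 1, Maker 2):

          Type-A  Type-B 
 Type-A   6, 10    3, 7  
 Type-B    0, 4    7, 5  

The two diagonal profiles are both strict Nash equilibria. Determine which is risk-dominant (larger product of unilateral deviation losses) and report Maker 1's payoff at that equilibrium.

At both Type-A: Maker 1 loses 6 − 0 = 6 by deviating; Maker 2 loses 10 − 7 = 3. Product = 6·3 = 18.
At both Type-B: Maker 1 loses 7 − 3 = 4 by deviating; Maker 2 loses 5 − 4 = 1. Product = 4·1 = 4.
18 > 4, so both Type-A is risk-dominant. Maker 1's payoff there is 6.

6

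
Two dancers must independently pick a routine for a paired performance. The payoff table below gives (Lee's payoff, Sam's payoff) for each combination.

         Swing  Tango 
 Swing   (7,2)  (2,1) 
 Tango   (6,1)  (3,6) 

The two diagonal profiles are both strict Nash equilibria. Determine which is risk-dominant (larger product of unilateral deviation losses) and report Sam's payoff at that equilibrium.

6

At both Swing: Lee loses 7 − 6 = 1 by deviating; Sam loses 2 − 1 = 1. Product = 1·1 = 1.
At both Tango: Lee loses 3 − 2 = 1 by deviating; Sam loses 6 − 1 = 5. Product = 1·5 = 5.
5 > 1, so both Tango is risk-dominant. Sam's payoff there is 6.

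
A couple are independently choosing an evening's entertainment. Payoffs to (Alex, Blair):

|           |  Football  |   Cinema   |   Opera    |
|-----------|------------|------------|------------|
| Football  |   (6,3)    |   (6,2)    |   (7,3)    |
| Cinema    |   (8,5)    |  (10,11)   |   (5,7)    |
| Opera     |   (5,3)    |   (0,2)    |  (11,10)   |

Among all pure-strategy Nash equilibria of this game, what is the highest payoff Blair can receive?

Both Cinema is a pure NE (Alex: 10 ≥ 6; Blair: 11 ≥ 7). Blair gets 11.
Both Opera is a pure NE (Alex: 11 ≥ 7; Blair: 10 ≥ 3). Blair gets 10.
Every other cell has a profitable deviation for at least one player. Highest of {11, 10} is 11.

11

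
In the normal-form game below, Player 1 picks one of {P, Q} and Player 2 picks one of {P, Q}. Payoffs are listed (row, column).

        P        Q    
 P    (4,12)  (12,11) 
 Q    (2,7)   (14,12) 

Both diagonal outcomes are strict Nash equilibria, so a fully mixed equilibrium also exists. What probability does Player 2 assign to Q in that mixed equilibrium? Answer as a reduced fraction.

1/2

Player 2's mix q on P must make Player 1 indifferent between P and Q.
Player 1's payoff from P: 4q + 12(1−q). From Q: 2q + 14(1−q).
Set equal: 2q = 2(1−q) → q = 2/4 = 1/2.
Probability on Q is 1 − 1/2 = 1/2.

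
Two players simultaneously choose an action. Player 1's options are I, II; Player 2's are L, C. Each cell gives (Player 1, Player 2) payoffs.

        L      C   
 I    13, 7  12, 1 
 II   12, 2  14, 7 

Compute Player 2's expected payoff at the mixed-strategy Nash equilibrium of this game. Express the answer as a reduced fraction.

47/11

Player 1 mixes with probability p on I, chosen so Player 2 is indifferent: 7p + 2(1−p) = 1p + 7(1−p) gives p = 5/11.
Player 2's expected payoff is 7·5/11 + 2·6/11 = 47/11.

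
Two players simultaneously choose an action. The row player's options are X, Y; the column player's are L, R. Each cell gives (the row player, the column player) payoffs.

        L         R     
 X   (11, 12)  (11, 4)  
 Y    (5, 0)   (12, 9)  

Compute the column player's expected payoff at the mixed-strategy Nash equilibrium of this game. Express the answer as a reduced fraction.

The row player mixes with probability p on X, chosen so the column player is indifferent: 12p + 0(1−p) = 4p + 9(1−p) gives p = 9/17.
The column player's expected payoff is 12·9/17 + 0·8/17 = 108/17.

108/17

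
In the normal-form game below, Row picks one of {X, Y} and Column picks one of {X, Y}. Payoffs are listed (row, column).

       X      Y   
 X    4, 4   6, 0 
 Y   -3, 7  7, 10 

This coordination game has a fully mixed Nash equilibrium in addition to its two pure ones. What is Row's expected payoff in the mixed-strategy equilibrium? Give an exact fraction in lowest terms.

Column mixes with probability q on X, chosen so Row is indifferent: 4q + 6(1−q) = (-3)q + 7(1−q) gives q = 1/8.
Row's expected payoff (from either row, since indifferent) is 4·1/8 + 6·7/8 = 23/4.

23/4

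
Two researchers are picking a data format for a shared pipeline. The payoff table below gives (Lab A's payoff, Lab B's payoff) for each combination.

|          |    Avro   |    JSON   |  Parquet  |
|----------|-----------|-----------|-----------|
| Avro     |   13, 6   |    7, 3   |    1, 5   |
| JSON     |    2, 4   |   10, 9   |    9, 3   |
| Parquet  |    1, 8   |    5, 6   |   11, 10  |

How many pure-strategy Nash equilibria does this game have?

3

Both Avro: Lab A gets 13 (best alternative 2); Lab B gets 6 (best alternative 5). Neither deviates — NE.
Both JSON: Lab A gets 10 (best alternative 7); Lab B gets 9 (best alternative 4). Neither deviates — NE.
Both Parquet: Lab A gets 11 (best alternative 9); Lab B gets 10 (best alternative 8). Neither deviates — NE.
(JSON, Parquet) is not a NE: Lab A would switch to Parquet (11 > 9).
No other cell survives both best-response checks, so there are 3 pure NE.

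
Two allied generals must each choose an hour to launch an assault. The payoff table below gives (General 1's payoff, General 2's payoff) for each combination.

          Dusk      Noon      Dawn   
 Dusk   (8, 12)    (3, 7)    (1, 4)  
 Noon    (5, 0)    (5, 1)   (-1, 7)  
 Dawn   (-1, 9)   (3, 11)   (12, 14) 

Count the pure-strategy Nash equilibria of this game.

2

Both Dusk: General 1 gets 8 (best alternative 5); General 2 gets 12 (best alternative 7). Neither deviates — NE.
Both Dawn: General 1 gets 12 (best alternative 1); General 2 gets 14 (best alternative 11). Neither deviates — NE.
Both Noon is not a NE: General 2 would switch to Dawn (7 > 1).
No other cell survives both best-response checks, so there are 2 pure NE.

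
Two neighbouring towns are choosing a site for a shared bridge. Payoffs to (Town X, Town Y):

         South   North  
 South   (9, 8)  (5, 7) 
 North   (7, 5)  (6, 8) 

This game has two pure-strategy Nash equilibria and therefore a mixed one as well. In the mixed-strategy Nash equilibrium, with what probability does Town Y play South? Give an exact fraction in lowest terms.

1/3

Town Y's mix q on South must make Town X indifferent between South and North.
Town X's payoff from South: 9q + 5(1−q). From North: 7q + 6(1−q).
Set equal: 2q = 1(1−q) → q = 1/3.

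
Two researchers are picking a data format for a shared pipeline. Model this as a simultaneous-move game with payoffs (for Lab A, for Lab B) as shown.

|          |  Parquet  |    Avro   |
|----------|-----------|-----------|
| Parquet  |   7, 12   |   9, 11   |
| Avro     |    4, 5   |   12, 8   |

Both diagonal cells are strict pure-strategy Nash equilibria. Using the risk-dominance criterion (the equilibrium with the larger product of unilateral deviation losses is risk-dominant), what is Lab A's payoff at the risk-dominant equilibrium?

12

At both Parquet: Lab A loses 7 − 4 = 3 by deviating; Lab B loses 12 − 11 = 1. Product = 3·1 = 3.
At both Avro: Lab A loses 12 − 9 = 3 by deviating; Lab B loses 8 − 5 = 3. Product = 3·3 = 9.
9 > 3, so both Avro is risk-dominant. Lab A's payoff there is 12.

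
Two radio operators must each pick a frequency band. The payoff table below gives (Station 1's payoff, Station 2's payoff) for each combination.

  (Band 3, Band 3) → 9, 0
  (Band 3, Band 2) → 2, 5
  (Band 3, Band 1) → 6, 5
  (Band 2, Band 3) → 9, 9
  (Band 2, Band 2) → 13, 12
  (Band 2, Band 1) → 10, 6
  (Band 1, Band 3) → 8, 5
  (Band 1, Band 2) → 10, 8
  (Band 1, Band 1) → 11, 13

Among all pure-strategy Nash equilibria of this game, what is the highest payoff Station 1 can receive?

13

Both Band 2 is a pure NE (Station 1: 13 ≥ 10; Station 2: 12 ≥ 9). Station 1 gets 13.
Both Band 1 is a pure NE (Station 1: 11 ≥ 10; Station 2: 13 ≥ 8). Station 1 gets 11.
Every other cell has a profitable deviation for at least one player. Highest of {13, 11} is 13.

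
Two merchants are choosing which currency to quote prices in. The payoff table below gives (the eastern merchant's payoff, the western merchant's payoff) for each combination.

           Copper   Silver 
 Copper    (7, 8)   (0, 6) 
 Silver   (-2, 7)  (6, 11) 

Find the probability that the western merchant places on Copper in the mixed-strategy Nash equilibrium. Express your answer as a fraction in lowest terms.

The western merchant's mix q on Copper must make the eastern merchant indifferent between Copper and Silver.
The eastern merchant's payoff from Copper: 7q + 0(1−q). From Silver: (-2)q + 6(1−q).
Set equal: 9q = 6(1−q) → q = 6/15 = 2/5.

2/5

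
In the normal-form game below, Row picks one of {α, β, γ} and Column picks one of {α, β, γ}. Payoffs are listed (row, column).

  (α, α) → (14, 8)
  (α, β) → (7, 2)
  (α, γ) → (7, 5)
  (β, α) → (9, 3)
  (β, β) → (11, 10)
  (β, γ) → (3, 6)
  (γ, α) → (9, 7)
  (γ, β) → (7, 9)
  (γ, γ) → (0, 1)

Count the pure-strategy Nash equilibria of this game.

Both α: Row gets 14 (best alternative 9); Column gets 8 (best alternative 5). Neither deviates — NE.
Both β: Row gets 11 (best alternative 7); Column gets 10 (best alternative 6). Neither deviates — NE.
Both γ is not a NE: Row would switch to α (7 > 0).
No other cell survives both best-response checks, so there are 2 pure NE.

2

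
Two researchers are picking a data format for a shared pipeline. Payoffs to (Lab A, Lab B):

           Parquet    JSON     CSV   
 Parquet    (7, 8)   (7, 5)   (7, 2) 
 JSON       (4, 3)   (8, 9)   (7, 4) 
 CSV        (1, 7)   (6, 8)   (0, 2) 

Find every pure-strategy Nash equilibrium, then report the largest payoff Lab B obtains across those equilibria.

9

Both Parquet is a pure NE (Lab A: 7 ≥ 4; Lab B: 8 ≥ 5). Lab B gets 8.
Both JSON is a pure NE (Lab A: 8 ≥ 7; Lab B: 9 ≥ 4). Lab B gets 9.
Every other cell has a profitable deviation for at least one player. Highest of {8, 9} is 9.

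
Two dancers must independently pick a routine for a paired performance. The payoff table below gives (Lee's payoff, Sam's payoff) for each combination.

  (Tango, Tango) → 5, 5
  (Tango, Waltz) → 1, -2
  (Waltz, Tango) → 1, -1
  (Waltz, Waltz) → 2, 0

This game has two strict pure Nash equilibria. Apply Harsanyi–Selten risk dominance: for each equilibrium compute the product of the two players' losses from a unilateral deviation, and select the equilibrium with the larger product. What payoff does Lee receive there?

At both Tango: Lee loses 5 − 1 = 4 by deviating; Sam loses 5 − (-2) = 7. Product = 4·7 = 28.
At both Waltz: Lee loses 2 − 1 = 1 by deviating; Sam loses 0 − (-1) = 1. Product = 1·1 = 1.
28 > 1, so both Tango is risk-dominant. Lee's payoff there is 5.

5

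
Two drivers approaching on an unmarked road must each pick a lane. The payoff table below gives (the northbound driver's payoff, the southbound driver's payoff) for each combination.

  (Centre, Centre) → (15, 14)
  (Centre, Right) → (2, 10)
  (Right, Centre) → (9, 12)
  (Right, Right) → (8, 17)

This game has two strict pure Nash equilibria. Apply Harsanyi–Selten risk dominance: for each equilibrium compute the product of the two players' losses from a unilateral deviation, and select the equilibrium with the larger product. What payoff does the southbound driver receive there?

At both Centre: the northbound driver loses 15 − 9 = 6 by deviating; the southbound driver loses 14 − 10 = 4. Product = 6·4 = 24.
At both Right: the northbound driver loses 8 − 2 = 6 by deviating; the southbound driver loses 17 − 12 = 5. Product = 6·5 = 30.
30 > 24, so both Right is risk-dominant. The southbound driver's payoff there is 17.

17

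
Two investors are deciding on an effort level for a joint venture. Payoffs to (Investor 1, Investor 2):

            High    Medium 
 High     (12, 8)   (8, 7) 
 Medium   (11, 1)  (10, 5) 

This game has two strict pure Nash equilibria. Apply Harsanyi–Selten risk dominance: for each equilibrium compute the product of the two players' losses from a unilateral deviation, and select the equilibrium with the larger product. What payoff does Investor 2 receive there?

5

At both High: Investor 1 loses 12 − 11 = 1 by deviating; Investor 2 loses 8 − 7 = 1. Product = 1·1 = 1.
At both Medium: Investor 1 loses 10 − 8 = 2 by deviating; Investor 2 loses 5 − 1 = 4. Product = 2·4 = 8.
8 > 1, so both Medium is risk-dominant. Investor 2's payoff there is 5.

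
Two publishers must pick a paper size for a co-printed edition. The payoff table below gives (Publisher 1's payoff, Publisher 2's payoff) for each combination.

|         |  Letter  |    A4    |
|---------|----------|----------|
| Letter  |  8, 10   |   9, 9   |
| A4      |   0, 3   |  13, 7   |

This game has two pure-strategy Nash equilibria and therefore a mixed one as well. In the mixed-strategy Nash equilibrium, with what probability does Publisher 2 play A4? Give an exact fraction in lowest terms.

2/3

Publisher 2's mix q on Letter must make Publisher 1 indifferent between Letter and A4.
Publisher 1's payoff from Letter: 8q + 9(1−q). From A4: 0q + 13(1−q).
Set equal: 8q = 4(1−q) → q = 4/12 = 1/3.
Probability on A4 is 1 − 1/3 = 2/3.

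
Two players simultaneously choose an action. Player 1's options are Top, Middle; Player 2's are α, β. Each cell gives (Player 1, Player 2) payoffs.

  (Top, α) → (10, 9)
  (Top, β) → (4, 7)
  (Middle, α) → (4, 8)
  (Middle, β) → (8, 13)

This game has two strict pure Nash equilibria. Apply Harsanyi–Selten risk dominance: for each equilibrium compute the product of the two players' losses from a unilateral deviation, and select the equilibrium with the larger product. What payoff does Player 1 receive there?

At (Top, α): Player 1 loses 10 − 4 = 6 by deviating; Player 2 loses 9 − 7 = 2. Product = 6·2 = 12.
At (Middle, β): Player 1 loses 8 − 4 = 4 by deviating; Player 2 loses 13 − 8 = 5. Product = 4·5 = 20.
20 > 12, so (Middle, β) is risk-dominant. Player 1's payoff there is 8.

8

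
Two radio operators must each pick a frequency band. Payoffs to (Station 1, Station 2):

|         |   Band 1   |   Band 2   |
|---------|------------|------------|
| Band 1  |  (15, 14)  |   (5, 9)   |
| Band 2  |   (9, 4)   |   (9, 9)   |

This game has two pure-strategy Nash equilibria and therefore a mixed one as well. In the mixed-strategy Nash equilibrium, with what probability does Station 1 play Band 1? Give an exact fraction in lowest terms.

1/2

Station 1's mix p on Band 1 must make Station 2 indifferent between Band 1 and Band 2.
Station 2's payoff from Band 1: 14p + 4(1−p). From Band 2: 9p + 9(1−p).
Set equal: 5p = 5(1−p) → p = 5/10 = 1/2.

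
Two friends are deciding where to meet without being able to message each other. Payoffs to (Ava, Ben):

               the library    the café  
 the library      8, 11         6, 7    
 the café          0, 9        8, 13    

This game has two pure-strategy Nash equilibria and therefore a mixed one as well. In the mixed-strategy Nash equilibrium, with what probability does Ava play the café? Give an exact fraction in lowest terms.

Ava's mix p on the library must make Ben indifferent between the library and the café.
Ben's payoff from the library: 11p + 9(1−p). From the café: 7p + 13(1−p).
Set equal: 4p = 4(1−p) → p = 4/8 = 1/2.
Probability on the café is 1 − 1/2 = 1/2.

1/2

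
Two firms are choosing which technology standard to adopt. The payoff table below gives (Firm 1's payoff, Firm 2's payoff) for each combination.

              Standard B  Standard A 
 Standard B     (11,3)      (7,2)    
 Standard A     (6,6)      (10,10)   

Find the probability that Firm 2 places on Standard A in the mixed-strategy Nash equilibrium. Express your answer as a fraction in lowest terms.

5/8

Firm 2's mix q on Standard B must make Firm 1 indifferent between Standard B and Standard A.
Firm 1's payoff from Standard B: 11q + 7(1−q). From Standard A: 6q + 10(1−q).
Set equal: 5q = 3(1−q) → q = 3/8.
Probability on Standard A is 1 − 3/8 = 5/8.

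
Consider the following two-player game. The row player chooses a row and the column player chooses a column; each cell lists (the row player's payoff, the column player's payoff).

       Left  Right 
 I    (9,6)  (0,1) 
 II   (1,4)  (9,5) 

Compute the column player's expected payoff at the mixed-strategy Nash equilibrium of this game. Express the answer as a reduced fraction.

The row player mixes with probability p on I, chosen so the column player is indifferent: 6p + 4(1−p) = 1p + 5(1−p) gives p = 1/6.
The column player's expected payoff is 6·1/6 + 4·5/6 = 13/3.

13/3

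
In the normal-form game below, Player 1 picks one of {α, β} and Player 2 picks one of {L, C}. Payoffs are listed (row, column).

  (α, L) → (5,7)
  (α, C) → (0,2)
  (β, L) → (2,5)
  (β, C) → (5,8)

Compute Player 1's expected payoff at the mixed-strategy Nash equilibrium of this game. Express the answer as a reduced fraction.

25/8

Player 2 mixes with probability q on L, chosen so Player 1 is indifferent: 5q + 0(1−q) = 2q + 5(1−q) gives q = 5/8.
Player 1's expected payoff (from either row, since indifferent) is 5·5/8 + 0·3/8 = 25/8.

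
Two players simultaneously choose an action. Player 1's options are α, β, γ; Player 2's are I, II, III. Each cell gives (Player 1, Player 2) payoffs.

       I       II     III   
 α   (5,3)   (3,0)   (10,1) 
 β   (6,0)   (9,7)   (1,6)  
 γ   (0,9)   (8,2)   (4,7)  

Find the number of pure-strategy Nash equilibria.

(β, II): Player 1 gets 9 (best alternative 8); Player 2 gets 7 (best alternative 6). Neither deviates — NE.
(γ, III) is not a NE: Player 1 would switch to α (10 > 4).
No other cell survives both best-response checks, so there is 1 pure NE.

1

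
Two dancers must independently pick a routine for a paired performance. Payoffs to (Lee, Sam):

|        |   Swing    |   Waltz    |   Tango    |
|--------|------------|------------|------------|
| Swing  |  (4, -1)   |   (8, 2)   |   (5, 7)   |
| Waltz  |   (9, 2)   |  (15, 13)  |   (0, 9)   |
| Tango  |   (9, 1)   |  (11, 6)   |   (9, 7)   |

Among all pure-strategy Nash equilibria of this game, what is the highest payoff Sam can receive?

Both Waltz is a pure NE (Lee: 15 ≥ 11; Sam: 13 ≥ 9). Sam gets 13.
Both Tango is a pure NE (Lee: 9 ≥ 5; Sam: 7 ≥ 6). Sam gets 7.
Every other cell has a profitable deviation for at least one player. Highest of {13, 7} is 13.

13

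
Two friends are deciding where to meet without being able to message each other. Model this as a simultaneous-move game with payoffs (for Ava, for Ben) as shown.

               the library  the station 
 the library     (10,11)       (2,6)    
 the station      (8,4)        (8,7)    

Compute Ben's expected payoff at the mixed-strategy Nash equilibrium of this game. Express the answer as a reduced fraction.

Ava mixes with probability p on the library, chosen so Ben is indifferent: 11p + 4(1−p) = 6p + 7(1−p) gives p = 3/8.
Ben's expected payoff is 11·3/8 + 4·5/8 = 53/8.

53/8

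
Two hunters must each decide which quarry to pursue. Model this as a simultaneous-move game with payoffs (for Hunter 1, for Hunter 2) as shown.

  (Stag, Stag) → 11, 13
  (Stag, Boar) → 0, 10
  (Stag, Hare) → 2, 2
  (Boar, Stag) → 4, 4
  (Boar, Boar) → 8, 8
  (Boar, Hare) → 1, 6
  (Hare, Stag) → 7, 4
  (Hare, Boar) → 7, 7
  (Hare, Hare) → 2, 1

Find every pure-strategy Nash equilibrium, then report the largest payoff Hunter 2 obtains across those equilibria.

13

Both Stag is a pure NE (Hunter 1: 11 ≥ 7; Hunter 2: 13 ≥ 10). Hunter 2 gets 13.
Both Boar is a pure NE (Hunter 1: 8 ≥ 7; Hunter 2: 8 ≥ 6). Hunter 2 gets 8.
Every other cell has a profitable deviation for at least one player. Highest of {13, 8} is 13.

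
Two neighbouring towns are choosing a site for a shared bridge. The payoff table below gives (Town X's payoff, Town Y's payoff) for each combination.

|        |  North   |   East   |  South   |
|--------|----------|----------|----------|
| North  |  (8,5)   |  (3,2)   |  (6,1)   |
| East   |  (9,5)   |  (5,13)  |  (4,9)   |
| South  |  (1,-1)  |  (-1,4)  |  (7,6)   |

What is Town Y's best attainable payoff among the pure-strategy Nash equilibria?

13

Both East is a pure NE (Town X: 5 ≥ 3; Town Y: 13 ≥ 9). Town Y gets 13.
Both South is a pure NE (Town X: 7 ≥ 6; Town Y: 6 ≥ 4). Town Y gets 6.
Every other cell has a profitable deviation for at least one player. Highest of {13, 6} is 13.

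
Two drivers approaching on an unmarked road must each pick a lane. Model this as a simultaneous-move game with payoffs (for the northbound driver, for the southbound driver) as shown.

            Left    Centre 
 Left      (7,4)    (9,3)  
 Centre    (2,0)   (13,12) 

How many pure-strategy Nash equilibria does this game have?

Both Left: the northbound driver gets 7 (best alternative 2); the southbound driver gets 4 (best alternative 3). Neither deviates — NE.
Both Centre: the northbound driver gets 13 (best alternative 9); the southbound driver gets 12 (best alternative 0). Neither deviates — NE.
(Left, Centre) is not a NE: the northbound driver would switch to Centre (13 > 9).
No other cell survives both best-response checks, so there are 2 pure NE.

2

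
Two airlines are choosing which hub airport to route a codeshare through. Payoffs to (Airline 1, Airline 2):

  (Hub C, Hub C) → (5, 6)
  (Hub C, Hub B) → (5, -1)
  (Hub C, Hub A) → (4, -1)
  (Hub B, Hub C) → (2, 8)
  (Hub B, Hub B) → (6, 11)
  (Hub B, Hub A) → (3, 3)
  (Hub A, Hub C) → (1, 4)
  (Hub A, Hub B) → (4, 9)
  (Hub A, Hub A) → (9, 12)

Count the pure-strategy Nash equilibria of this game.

3

Both Hub C: Airline 1 gets 5 (best alternative 2); Airline 2 gets 6 (best alternative -1). Neither deviates — NE.
Both Hub B: Airline 1 gets 6 (best alternative 5); Airline 2 gets 11 (best alternative 8). Neither deviates — NE.
Both Hub A: Airline 1 gets 9 (best alternative 4); Airline 2 gets 12 (best alternative 9). Neither deviates — NE.
(Hub A, Hub B) is not a NE: Airline 1 would switch to Hub B (6 > 4).
No other cell survives both best-response checks, so there are 3 pure NE.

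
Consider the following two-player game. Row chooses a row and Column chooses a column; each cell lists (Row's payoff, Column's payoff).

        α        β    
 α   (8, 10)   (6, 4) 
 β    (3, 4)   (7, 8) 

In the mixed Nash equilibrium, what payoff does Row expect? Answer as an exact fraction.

19/3

Column mixes with probability q on α, chosen so Row is indifferent: 8q + 6(1−q) = 3q + 7(1−q) gives q = 1/6.
Row's expected payoff (from either row, since indifferent) is 8·1/6 + 6·5/6 = 19/3.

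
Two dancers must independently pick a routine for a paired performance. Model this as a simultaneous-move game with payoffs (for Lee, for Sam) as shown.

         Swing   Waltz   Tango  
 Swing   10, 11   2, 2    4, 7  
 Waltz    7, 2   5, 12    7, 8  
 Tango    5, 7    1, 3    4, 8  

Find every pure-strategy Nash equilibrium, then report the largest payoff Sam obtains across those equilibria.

Both Swing is a pure NE (Lee: 10 ≥ 7; Sam: 11 ≥ 7). Sam gets 11.
Both Waltz is a pure NE (Lee: 5 ≥ 2; Sam: 12 ≥ 8). Sam gets 12.
Every other cell has a profitable deviation for at least one player. Highest of {11, 12} is 12.

12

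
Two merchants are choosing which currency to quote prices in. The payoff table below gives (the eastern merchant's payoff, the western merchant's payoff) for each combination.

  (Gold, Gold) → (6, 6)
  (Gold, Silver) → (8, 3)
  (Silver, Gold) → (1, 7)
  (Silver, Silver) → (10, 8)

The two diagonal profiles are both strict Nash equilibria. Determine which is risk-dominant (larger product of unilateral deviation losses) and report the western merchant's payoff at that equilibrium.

6

At both Gold: the eastern merchant loses 6 − 1 = 5 by deviating; the western merchant loses 6 − 3 = 3. Product = 5·3 = 15.
At both Silver: the eastern merchant loses 10 − 8 = 2 by deviating; the western merchant loses 8 − 7 = 1. Product = 2·1 = 2.
15 > 2, so both Gold is risk-dominant. The western merchant's payoff there is 6.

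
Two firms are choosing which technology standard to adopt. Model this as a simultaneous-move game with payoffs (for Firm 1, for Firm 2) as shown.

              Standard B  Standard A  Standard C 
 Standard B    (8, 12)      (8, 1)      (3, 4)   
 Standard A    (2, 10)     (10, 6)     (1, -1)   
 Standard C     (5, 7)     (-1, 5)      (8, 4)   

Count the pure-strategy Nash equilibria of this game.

Both Standard B: Firm 1 gets 8 (best alternative 5); Firm 2 gets 12 (best alternative 4). Neither deviates — NE.
Both Standard A is not a NE: Firm 2 would switch to Standard B (10 > 6).
No other cell survives both best-response checks, so there is 1 pure NE.

1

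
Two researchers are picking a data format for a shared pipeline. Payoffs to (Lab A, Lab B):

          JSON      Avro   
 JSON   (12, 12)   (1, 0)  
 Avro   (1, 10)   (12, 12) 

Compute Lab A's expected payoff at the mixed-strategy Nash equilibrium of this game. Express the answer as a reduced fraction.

13/2

Lab B mixes with probability q on JSON, chosen so Lab A is indifferent: 12q + 1(1−q) = 1q + 12(1−q) gives q = 1/2.
Lab A's expected payoff (from either row, since indifferent) is 12·1/2 + 1·1/2 = 13/2.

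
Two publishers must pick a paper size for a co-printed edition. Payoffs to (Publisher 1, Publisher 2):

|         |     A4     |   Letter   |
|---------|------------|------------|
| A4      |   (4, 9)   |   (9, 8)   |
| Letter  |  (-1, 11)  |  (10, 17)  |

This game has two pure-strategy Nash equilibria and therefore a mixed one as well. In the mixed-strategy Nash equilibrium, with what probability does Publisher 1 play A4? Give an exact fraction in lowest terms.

Publisher 1's mix p on A4 must make Publisher 2 indifferent between A4 and Letter.
Publisher 2's payoff from A4: 9p + 11(1−p). From Letter: 8p + 17(1−p).
Set equal: 1p = 6(1−p) → p = 6/7.

6/7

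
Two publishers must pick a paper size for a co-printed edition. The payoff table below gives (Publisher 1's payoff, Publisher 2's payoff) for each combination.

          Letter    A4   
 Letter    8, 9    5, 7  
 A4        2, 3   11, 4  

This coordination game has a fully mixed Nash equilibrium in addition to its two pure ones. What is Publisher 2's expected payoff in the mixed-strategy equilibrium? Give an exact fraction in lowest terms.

Publisher 1 mixes with probability p on Letter, chosen so Publisher 2 is indifferent: 9p + 3(1−p) = 7p + 4(1−p) gives p = 1/3.
Publisher 2's expected payoff is 9·1/3 + 3·2/3 = 5.

5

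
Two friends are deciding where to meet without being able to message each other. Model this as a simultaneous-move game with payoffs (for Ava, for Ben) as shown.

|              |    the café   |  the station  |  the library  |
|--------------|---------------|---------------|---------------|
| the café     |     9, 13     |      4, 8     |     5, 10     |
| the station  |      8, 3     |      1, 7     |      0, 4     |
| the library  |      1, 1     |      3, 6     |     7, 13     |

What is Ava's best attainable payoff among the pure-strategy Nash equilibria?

Both the café is a pure NE (Ava: 9 ≥ 8; Ben: 13 ≥ 10). Ava gets 9.
Both the library is a pure NE (Ava: 7 ≥ 5; Ben: 13 ≥ 6). Ava gets 7.
Every other cell has a profitable deviation for at least one player. Highest of {9, 7} is 9.

9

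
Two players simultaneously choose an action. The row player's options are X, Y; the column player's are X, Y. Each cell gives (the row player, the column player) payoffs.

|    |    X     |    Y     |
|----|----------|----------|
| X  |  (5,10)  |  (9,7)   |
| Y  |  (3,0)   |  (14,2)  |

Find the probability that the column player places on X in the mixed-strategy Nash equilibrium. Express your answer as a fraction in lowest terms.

The column player's mix q on X must make the row player indifferent between X and Y.
The row player's payoff from X: 5q + 9(1−q). From Y: 3q + 14(1−q).
Set equal: 2q = 5(1−q) → q = 5/7.

5/7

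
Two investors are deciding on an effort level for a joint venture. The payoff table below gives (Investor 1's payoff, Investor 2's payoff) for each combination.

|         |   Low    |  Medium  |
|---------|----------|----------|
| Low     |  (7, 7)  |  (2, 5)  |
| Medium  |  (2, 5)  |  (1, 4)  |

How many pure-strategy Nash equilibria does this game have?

Both Low: Investor 1 gets 7 (best alternative 2); Investor 2 gets 7 (best alternative 5). Neither deviates — NE.
Both Medium is not a NE: Investor 1 would switch to Low (2 > 1).
No other cell survives both best-response checks, so there is 1 pure NE.

1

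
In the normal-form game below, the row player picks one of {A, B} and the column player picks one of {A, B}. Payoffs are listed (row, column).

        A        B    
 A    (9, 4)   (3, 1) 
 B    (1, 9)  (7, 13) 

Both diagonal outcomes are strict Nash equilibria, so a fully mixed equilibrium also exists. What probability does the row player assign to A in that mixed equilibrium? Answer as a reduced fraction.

4/7

The row player's mix p on A must make the column player indifferent between A and B.
The column player's payoff from A: 4p + 9(1−p). From B: 1p + 13(1−p).
Set equal: 3p = 4(1−p) → p = 4/7.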